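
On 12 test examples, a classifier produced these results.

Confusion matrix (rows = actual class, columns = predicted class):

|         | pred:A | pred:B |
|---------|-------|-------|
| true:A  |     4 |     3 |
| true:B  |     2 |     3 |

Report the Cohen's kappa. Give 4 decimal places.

0.1667

Observed agreement pₒ = trace/N = 7/12 = 0.58333
Expected agreement pₑ = Σ (rowᵢ·colᵢ)/N² = (7·6 + 5·6)/12² = 0.50000
κ = (pₒ − pₑ)/(1 − pₑ) = (0.58333 − 0.50000)/(1 − 0.50000) = 0.1667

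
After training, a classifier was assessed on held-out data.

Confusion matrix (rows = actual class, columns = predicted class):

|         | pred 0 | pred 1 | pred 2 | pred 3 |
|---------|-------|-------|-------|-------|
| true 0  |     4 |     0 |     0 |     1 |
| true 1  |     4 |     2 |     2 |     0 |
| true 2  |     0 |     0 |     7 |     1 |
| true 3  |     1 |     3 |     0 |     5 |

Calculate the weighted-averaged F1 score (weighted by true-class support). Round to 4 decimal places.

Per-class F1 score (2·TP/(2·TP+FP+FN)):
  0: TP=4, FP=4+0+1=5, FN=0+0+1=1 → 8/14 = 0.57143
  1: TP=2, FP=0+0+3=3, FN=4+2+0=6 → 4/13 = 0.30769
  2: TP=7, FP=0+2+0=2, FN=0+0+1=1 → 14/17 = 0.82353
  3: TP=5, FP=1+0+1=2, FN=1+3+0=4 → 10/16 = 0.62500
Weighted-F1 score = Σ (supportᵢ/N)·F1 scoreᵢ with N=30: (5/30)·0.57143 + (8/30)·0.30769 + (8/30)·0.82353 + (9/30)·0.62500 = 0.5844

0.5844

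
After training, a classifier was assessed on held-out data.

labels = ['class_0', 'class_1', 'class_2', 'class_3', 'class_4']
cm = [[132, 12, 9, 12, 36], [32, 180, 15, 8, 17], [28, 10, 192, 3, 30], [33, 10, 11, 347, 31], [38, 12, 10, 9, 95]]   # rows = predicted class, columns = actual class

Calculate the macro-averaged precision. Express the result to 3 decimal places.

Per-class precision (TP/(TP+FP)):
  class_0: TP=132, FP=12+9+12+36=69 → 132/201 = 0.6567
  class_1: TP=180, FP=32+15+8+17=72 → 180/252 = 0.7143
  class_2: TP=192, FP=28+10+3+30=71 → 192/263 = 0.7300
  class_3: TP=347, FP=33+10+11+31=85 → 347/432 = 0.8032
  class_4: TP=95, FP=38+12+10+9=69 → 95/164 = 0.5793
Macro-precision = mean = (0.6567 + 0.7143 + 0.7300 + 0.8032 + 0.5793) / 5 = 0.697

0.697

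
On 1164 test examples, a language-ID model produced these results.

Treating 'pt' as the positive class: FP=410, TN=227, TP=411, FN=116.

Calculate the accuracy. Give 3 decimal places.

Accuracy = (TP+TN)/N = (411+227)/1164 = 0.548

0.548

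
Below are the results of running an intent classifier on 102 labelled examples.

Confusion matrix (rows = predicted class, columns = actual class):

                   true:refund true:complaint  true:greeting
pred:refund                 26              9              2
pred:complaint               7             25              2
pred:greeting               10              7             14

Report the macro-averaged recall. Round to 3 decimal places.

Per-class recall (TP/(TP+FN)):
  refund: TP=26, FN=7+10=17 → 26/43 = 0.6047
  complaint: TP=25, FN=9+7=16 → 25/41 = 0.6098
  greeting: TP=14, FN=2+2=4 → 14/18 = 0.7778
Macro-recall = mean = (0.6047 + 0.6098 + 0.7778) / 3 = 0.664

0.664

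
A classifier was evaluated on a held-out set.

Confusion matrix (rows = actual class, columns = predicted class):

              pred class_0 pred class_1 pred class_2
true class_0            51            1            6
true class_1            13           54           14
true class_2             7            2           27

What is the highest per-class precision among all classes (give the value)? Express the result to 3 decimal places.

Per-class precision (TP/(TP+FP)):
  class_0: TP=51, FP=13+7=20 → 51/71 = 0.7183
  class_1: TP=54, FP=1+2=3 → 54/57 = 0.9474
  class_2: TP=27, FP=6+14=20 → 27/47 = 0.5745
Highest is class 'class_1' with precision = 0.947.

0.947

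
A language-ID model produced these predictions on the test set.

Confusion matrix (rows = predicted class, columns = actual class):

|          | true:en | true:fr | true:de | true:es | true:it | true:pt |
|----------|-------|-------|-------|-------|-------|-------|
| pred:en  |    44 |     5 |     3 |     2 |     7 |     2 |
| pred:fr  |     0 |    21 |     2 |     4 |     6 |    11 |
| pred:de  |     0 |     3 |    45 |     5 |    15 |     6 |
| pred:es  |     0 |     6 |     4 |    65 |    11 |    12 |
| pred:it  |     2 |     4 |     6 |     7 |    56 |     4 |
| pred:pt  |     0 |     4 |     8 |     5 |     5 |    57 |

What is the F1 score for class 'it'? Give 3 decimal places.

0.626

Take TP from the diagonal, FP from the rest of the 'it' prediction marginal, FN from the rest of the 'it' actual marginal.
F1 score = 2·TP/(2·TP+FP+FN).
it: TP=56, FP=2+4+6+7+4=23, FN=7+6+15+11+5=44 → 112/179 = 0.6257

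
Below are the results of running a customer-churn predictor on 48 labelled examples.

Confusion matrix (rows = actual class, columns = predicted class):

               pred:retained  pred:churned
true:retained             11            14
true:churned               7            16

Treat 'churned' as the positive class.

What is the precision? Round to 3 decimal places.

Precision = TP/(TP+FP) = 16/(16+14) = 16/30 = 0.533

0.533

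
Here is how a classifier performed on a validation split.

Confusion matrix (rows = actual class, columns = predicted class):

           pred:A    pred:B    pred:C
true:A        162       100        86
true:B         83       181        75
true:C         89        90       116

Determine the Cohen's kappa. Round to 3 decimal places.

Observed agreement pₒ = trace/N = 459/982 = 0.4674
Expected agreement pₑ = Σ (rowᵢ·colᵢ)/N² = (348·334 + 339·371 + 295·277)/982² = 0.3357
κ = (pₒ − pₑ)/(1 − pₑ) = (0.4674 − 0.3357)/(1 − 0.3357) = 0.198

0.198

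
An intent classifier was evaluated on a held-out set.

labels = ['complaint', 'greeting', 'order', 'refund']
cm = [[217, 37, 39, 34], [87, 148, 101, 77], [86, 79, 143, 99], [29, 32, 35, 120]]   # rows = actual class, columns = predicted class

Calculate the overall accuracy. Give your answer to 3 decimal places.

Accuracy = trace / total = (217+148+143+120=628) / 1363 = 628/1363 = 0.461

0.461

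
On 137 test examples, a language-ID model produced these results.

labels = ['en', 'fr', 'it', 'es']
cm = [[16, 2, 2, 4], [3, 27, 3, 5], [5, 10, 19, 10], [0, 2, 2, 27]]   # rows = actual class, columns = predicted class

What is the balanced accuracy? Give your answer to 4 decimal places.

0.6700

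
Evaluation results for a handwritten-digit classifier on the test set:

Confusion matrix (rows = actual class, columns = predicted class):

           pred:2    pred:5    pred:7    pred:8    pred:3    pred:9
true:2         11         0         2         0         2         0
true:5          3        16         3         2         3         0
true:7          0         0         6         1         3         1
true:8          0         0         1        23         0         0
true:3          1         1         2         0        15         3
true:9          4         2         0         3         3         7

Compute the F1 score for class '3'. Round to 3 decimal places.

F1 score = 2·TP/(2·TP+FP+FN).
3: TP=15, FP=2+3+3+0+3=11, FN=1+1+2+0+3=7 → 30/48 = 0.6250

0.625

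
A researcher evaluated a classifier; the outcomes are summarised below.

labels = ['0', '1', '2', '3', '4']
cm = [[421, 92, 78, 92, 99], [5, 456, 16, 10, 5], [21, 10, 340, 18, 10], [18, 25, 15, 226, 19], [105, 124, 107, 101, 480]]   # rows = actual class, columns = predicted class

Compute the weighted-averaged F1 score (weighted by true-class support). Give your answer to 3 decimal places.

Per-class F1 score (2·TP/(2·TP+FP+FN)):
  0: TP=421, FP=5+21+18+105=149, FN=92+78+92+99=361 → 842/1352 = 0.6228
  1: TP=456, FP=92+10+25+124=251, FN=5+16+10+5=36 → 912/1199 = 0.7606
  2: TP=340, FP=78+16+15+107=216, FN=21+10+18+10=59 → 680/955 = 0.7120
  3: TP=226, FP=92+10+18+101=221, FN=18+25+15+19=77 → 452/750 = 0.6027
  4: TP=480, FP=99+5+10+19=133, FN=105+124+107+101=437 → 960/1530 = 0.6275
Weighted-F1 score = Σ (supportᵢ/N)·F1 scoreᵢ with N=2893: (782/2893)·0.6228 + (492/2893)·0.7606 + (399/2893)·0.7120 + (303/2893)·0.6027 + (917/2893)·0.6275 = 0.658

0.658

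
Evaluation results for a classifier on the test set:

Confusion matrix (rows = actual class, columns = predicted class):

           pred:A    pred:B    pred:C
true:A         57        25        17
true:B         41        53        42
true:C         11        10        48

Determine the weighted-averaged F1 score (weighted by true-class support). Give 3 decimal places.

0.514

Per-class F1 score (2·TP/(2·TP+FP+FN)):
  A: TP=57, FP=41+11=52, FN=25+17=42 → 114/208 = 0.5481
  B: TP=53, FP=25+10=35, FN=41+42=83 → 106/224 = 0.4732
  C: TP=48, FP=17+42=59, FN=11+10=21 → 96/176 = 0.5455
Weighted-F1 score = Σ (supportᵢ/N)·F1 scoreᵢ with N=304: (99/304)·0.5481 + (136/304)·0.4732 + (69/304)·0.5455 = 0.514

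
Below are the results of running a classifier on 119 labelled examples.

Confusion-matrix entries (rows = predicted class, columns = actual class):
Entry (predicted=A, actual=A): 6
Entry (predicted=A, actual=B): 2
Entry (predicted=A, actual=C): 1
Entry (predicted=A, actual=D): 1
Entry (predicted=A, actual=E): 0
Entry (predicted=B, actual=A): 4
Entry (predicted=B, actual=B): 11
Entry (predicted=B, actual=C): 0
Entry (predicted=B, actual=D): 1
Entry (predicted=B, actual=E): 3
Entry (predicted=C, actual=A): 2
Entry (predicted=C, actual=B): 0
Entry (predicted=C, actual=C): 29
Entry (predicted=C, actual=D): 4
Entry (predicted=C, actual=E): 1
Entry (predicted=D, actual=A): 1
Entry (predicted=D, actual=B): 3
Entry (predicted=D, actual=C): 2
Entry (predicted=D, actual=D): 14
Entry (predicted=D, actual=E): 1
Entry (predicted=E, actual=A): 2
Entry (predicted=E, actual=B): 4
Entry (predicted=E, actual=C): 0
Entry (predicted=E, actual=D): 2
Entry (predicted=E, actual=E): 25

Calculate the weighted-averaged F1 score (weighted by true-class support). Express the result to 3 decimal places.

Per-class F1 score (2·TP/(2·TP+FP+FN)):
  A: TP=6, FP=2+1+1+0=4, FN=4+2+1+2=9 → 12/25 = 0.4800
  B: TP=11, FP=4+0+1+3=8, FN=2+0+3+4=9 → 22/39 = 0.5641
  C: TP=29, FP=2+0+4+1=7, FN=1+0+2+0=3 → 58/68 = 0.8529
  D: TP=14, FP=1+3+2+1=7, FN=1+1+4+2=8 → 28/43 = 0.6512
  E: TP=25, FP=2+4+0+2=8, FN=0+3+1+1=5 → 50/63 = 0.7937
Weighted-F1 score = Σ (supportᵢ/N)·F1 scoreᵢ with N=119: (15/119)·0.4800 + (20/119)·0.5641 + (32/119)·0.8529 + (22/119)·0.6512 + (30/119)·0.7937 = 0.705

0.705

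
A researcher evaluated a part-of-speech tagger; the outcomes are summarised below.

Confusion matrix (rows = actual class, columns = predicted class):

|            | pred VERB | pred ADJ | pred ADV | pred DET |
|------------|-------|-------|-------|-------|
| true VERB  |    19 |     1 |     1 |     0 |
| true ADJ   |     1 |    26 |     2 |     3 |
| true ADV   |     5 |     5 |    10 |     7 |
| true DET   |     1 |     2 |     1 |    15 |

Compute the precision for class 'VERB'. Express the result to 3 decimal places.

One-vs-rest for 'VERB': TP = diagonal; FP = other classes predicted 'VERB'; FN = 'VERB' predicted as other.
precision = TP/(TP+FP).
VERB: TP=19, FP=1+5+1=7 → 19/26 = 0.7308

0.731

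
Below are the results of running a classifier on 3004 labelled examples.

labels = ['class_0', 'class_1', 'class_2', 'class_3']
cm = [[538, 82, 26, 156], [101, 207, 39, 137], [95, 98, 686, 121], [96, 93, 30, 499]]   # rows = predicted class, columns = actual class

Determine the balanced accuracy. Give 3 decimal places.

Balanced accuracy = mean of per-class recall.
  class_0: recall = 538/830 = 0.6482
  class_1: recall = 207/480 = 0.4313
  class_2: recall = 686/781 = 0.8784
  class_3: recall = 499/913 = 0.5465
Mean = (0.6482 + 0.4313 + 0.8784 + 0.5465) / 4 = 0.626

0.626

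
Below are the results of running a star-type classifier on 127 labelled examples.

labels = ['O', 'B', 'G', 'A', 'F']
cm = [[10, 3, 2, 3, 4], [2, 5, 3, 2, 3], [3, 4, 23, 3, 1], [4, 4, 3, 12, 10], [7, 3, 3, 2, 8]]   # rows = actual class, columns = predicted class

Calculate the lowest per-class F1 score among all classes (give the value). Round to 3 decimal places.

Per-class F1 score (2·TP/(2·TP+FP+FN)):
  O: TP=10, FP=2+3+4+7=16, FN=3+2+3+4=12 → 20/48 = 0.4167
  B: TP=5, FP=3+4+4+3=14, FN=2+3+2+3=10 → 10/34 = 0.2941
  G: TP=23, FP=2+3+3+3=11, FN=3+4+3+1=11 → 46/68 = 0.6765
  A: TP=12, FP=3+2+3+2=10, FN=4+4+3+10=21 → 24/55 = 0.4364
  F: TP=8, FP=4+3+1+10=18, FN=7+3+3+2=15 → 16/49 = 0.3265
Lowest is class 'B' with F1 score = 0.294.

0.294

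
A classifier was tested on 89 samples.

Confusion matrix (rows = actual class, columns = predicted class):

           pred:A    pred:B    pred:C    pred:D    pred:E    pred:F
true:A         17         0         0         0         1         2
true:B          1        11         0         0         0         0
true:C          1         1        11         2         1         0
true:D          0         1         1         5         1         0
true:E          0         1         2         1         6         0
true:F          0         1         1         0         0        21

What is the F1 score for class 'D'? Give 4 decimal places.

0.6250

F1 score = 2·TP/(2·TP+FP+FN).
D: TP=5, FP=0+0+2+1+0=3, FN=0+1+1+1+0=3 → 10/16 = 0.62500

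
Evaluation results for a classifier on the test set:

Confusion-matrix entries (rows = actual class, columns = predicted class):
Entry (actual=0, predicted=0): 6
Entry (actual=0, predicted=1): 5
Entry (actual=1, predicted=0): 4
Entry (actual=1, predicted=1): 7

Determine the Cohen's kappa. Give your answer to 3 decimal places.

Observed agreement pₒ = trace/N = 13/22 = 0.5909
Expected agreement pₑ = Σ (rowᵢ·colᵢ)/N² = (11·10 + 11·12)/22² = 0.5000
κ = (pₒ − pₑ)/(1 − pₑ) = (0.5909 − 0.5000)/(1 − 0.5000) = 0.182

0.182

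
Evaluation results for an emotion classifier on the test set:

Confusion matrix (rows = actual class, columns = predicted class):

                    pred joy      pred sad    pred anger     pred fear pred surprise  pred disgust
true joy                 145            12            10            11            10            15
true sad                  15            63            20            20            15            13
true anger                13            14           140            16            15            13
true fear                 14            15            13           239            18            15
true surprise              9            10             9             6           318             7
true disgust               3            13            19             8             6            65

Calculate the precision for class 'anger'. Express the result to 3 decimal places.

One-vs-rest for 'anger': TP = diagonal; FP = other classes predicted 'anger'; FN = 'anger' predicted as other.
precision = TP/(TP+FP).
anger: TP=140, FP=10+20+13+9+19=71 → 140/211 = 0.6635

0.664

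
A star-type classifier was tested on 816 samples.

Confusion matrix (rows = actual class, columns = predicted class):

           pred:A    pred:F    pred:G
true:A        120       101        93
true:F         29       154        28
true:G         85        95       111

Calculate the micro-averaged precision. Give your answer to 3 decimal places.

Micro-averaging pools counts across classes: ΣTP=385, ΣFP=431, ΣFN=431.
Micro-precision = TP/(TP+FP) on pooled counts = 0.472 (equals overall accuracy in single-label multiclass).

0.472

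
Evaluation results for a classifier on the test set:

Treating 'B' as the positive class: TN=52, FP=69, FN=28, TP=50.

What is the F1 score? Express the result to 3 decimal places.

0.508

Precision = TP/(TP+FP) = 50/119 = 0.4202
Recall = TP/(TP+FN) = 50/78 = 0.6410
F1 = 2·TP/(2·TP+FP+FN) = 100/197 = 0.508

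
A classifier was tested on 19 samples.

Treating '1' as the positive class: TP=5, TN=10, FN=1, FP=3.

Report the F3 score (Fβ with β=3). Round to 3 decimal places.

0.806

Fβ = (1+β²)·TP / ((1+β²)·TP + β²·FN + FP), with β²=9
= 10·5 / (10·5 + 9·1 + 3) = 0.806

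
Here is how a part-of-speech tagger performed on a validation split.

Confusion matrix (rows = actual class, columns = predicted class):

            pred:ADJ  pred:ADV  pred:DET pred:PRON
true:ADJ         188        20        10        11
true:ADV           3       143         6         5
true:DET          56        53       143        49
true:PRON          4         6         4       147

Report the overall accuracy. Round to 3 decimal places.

Accuracy = trace / total = (188+143+143+147=621) / 848 = 621/848 = 0.732

0.732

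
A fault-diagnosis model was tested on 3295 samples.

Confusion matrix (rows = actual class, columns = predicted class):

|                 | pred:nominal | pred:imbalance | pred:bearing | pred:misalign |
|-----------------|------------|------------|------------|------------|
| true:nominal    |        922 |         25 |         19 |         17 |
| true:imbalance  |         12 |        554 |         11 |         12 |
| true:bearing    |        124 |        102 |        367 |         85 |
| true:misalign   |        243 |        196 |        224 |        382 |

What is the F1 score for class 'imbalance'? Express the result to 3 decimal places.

0.756

One-vs-rest for 'imbalance': TP = diagonal; FP = other classes predicted 'imbalance'; FN = 'imbalance' predicted as other.
F1 score = 2·TP/(2·TP+FP+FN).
imbalance: TP=554, FP=25+102+196=323, FN=12+11+12=35 → 1108/1466 = 0.7558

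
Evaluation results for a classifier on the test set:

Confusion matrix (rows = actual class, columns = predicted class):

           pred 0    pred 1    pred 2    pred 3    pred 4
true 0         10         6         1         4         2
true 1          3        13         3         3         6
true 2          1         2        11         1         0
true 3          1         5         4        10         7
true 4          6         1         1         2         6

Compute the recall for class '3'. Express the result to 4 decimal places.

Treat '3' as positive and all other classes as negative.
recall = TP/(TP+FN).
3: TP=10, FN=1+5+4+7=17 → 10/27 = 0.37037

0.3704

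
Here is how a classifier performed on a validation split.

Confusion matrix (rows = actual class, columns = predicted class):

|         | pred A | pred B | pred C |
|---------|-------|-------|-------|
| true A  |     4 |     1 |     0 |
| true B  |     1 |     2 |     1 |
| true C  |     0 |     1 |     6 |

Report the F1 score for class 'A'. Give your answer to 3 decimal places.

F1 score = 2·TP/(2·TP+FP+FN).
A: TP=4, FP=1+0=1, FN=1+0=1 → 8/10 = 0.8000

0.800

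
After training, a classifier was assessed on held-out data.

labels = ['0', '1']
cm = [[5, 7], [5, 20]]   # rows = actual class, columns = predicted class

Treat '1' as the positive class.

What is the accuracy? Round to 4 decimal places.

Accuracy = (TP+TN)/N = (20+5)/37 = 0.6757

0.6757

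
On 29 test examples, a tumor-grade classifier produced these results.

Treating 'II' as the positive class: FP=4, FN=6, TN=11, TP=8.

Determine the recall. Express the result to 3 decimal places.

0.571

Recall = TP/(TP+FN) = 8/(8+6) = 8/14 = 0.571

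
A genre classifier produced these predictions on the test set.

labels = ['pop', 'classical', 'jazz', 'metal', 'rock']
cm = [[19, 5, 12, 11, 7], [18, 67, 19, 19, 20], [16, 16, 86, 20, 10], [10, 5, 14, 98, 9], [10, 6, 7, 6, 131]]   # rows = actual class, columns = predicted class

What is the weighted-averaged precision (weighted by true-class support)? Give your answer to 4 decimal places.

0.6365

Per-class precision (TP/(TP+FP)):
  pop: TP=19, FP=18+16+10+10=54 → 19/73 = 0.26027
  classical: TP=67, FP=5+16+5+6=32 → 67/99 = 0.67677
  jazz: TP=86, FP=12+19+14+7=52 → 86/138 = 0.62319
  metal: TP=98, FP=11+19+20+6=56 → 98/154 = 0.63636
  rock: TP=131, FP=7+20+10+9=46 → 131/177 = 0.74011
Weighted-precision = Σ (supportᵢ/N)·precisionᵢ with N=641: (54/641)·0.26027 + (143/641)·0.67677 + (148/641)·0.62319 + (136/641)·0.63636 + (160/641)·0.74011 = 0.6365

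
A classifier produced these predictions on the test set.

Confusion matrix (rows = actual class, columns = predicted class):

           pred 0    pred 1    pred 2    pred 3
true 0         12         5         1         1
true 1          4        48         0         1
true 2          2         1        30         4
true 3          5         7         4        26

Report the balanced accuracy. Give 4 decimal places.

0.7418

Balanced accuracy = mean of per-class recall.
  0: recall = 12/19 = 0.63158
  1: recall = 48/53 = 0.90566
  2: recall = 30/37 = 0.81081
  3: recall = 26/42 = 0.61905
Mean = (0.63158 + 0.90566 + 0.81081 + 0.61905) / 4 = 0.7418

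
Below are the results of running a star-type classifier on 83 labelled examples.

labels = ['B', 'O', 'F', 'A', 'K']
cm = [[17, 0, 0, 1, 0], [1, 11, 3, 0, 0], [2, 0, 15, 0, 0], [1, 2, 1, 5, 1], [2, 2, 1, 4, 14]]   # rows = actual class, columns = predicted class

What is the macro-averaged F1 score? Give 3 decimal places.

0.722

Per-class F1 score (2·TP/(2·TP+FP+FN)):
  B: TP=17, FP=1+2+1+2=6, FN=0+0+1+0=1 → 34/41 = 0.8293
  O: TP=11, FP=0+0+2+2=4, FN=1+3+0+0=4 → 22/30 = 0.7333
  F: TP=15, FP=0+3+1+1=5, FN=2+0+0+0=2 → 30/37 = 0.8108
  A: TP=5, FP=1+0+0+4=5, FN=1+2+1+1=5 → 10/20 = 0.5000
  K: TP=14, FP=0+0+0+1=1, FN=2+2+1+4=9 → 28/38 = 0.7368
Macro-F1 score = mean = (0.8293 + 0.7333 + 0.8108 + 0.5000 + 0.7368) / 5 = 0.722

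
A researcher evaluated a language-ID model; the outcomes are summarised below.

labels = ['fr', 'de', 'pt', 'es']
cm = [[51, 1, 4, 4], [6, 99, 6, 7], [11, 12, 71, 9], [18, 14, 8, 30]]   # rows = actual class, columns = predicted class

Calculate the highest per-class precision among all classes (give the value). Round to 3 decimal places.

0.798

Per-class precision (TP/(TP+FP)):
  fr: TP=51, FP=6+11+18=35 → 51/86 = 0.5930
  de: TP=99, FP=1+12+14=27 → 99/126 = 0.7857
  pt: TP=71, FP=4+6+8=18 → 71/89 = 0.7978
  es: TP=30, FP=4+7+9=20 → 30/50 = 0.6000
Highest is class 'pt' with precision = 0.798.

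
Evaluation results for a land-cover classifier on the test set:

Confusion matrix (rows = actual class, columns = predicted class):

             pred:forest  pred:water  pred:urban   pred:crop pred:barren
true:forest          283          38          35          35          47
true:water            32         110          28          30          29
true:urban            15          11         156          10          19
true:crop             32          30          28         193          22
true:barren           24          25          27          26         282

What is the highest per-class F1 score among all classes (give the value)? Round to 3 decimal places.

0.720

Per-class F1 score (2·TP/(2·TP+FP+FN)):
  forest: TP=283, FP=32+15+32+24=103, FN=38+35+35+47=155 → 566/824 = 0.6869
  water: TP=110, FP=38+11+30+25=104, FN=32+28+30+29=119 → 220/443 = 0.4966
  urban: TP=156, FP=35+28+28+27=118, FN=15+11+10+19=55 → 312/485 = 0.6433
  crop: TP=193, FP=35+30+10+26=101, FN=32+30+28+22=112 → 386/599 = 0.6444
  barren: TP=282, FP=47+29+19+22=117, FN=24+25+27+26=102 → 564/783 = 0.7203
Highest is class 'barren' with F1 score = 0.720.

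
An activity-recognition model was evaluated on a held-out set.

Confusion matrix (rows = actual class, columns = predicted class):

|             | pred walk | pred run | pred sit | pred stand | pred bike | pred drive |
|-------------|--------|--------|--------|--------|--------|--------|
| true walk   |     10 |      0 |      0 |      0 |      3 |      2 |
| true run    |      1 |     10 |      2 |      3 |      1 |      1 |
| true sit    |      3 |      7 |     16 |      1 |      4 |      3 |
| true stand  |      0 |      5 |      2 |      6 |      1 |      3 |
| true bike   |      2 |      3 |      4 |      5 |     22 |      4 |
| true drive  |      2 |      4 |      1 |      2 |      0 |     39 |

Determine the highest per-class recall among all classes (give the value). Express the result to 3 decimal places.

0.813

Per-class recall (TP/(TP+FN)):
  walk: TP=10, FN=0+0+0+3+2=5 → 10/15 = 0.6667
  run: TP=10, FN=1+2+3+1+1=8 → 10/18 = 0.5556
  sit: TP=16, FN=3+7+1+4+3=18 → 16/34 = 0.4706
  stand: TP=6, FN=0+5+2+1+3=11 → 6/17 = 0.3529
  bike: TP=22, FN=2+3+4+5+4=18 → 22/40 = 0.5500
  drive: TP=39, FN=2+4+1+2+0=9 → 39/48 = 0.8125
Highest is class 'drive' with recall = 0.813.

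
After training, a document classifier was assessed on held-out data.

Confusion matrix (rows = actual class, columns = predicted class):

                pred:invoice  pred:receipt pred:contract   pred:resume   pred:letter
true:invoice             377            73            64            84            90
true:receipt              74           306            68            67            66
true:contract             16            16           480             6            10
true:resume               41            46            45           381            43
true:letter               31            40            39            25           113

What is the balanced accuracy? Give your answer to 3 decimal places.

0.625

Balanced accuracy = mean of per-class recall.
  invoice: recall = 377/688 = 0.5480
  receipt: recall = 306/581 = 0.5267
  contract: recall = 480/528 = 0.9091
  resume: recall = 381/556 = 0.6853
  letter: recall = 113/248 = 0.4556
Mean = (0.5480 + 0.5267 + 0.9091 + 0.6853 + 0.4556) / 5 = 0.625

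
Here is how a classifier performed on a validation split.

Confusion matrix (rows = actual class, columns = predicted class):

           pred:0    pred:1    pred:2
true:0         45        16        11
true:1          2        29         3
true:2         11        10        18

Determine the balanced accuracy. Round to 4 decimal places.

0.6465

Balanced accuracy = mean of per-class recall.
  0: recall = 45/72 = 0.62500
  1: recall = 29/34 = 0.85294
  2: recall = 18/39 = 0.46154
Mean = (0.62500 + 0.85294 + 0.46154) / 3 = 0.6465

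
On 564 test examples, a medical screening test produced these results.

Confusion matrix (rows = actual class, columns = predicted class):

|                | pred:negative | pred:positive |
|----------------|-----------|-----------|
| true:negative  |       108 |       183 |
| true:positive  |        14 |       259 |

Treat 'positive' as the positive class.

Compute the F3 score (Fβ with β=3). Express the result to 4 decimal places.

0.8934

Fβ = (1+β²)·TP / ((1+β²)·TP + β²·FN + FP), with β²=9
= 10·259 / (10·259 + 9·14 + 183) = 0.8934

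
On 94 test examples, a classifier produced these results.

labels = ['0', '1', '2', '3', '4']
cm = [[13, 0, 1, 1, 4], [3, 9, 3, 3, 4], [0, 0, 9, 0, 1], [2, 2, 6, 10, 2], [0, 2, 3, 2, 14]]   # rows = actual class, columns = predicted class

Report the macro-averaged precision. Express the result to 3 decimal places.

Per-class precision (TP/(TP+FP)):
  0: TP=13, FP=3+0+2+0=5 → 13/18 = 0.7222
  1: TP=9, FP=0+0+2+2=4 → 9/13 = 0.6923
  2: TP=9, FP=1+3+6+3=13 → 9/22 = 0.4091
  3: TP=10, FP=1+3+0+2=6 → 10/16 = 0.6250
  4: TP=14, FP=4+4+1+2=11 → 14/25 = 0.5600
Macro-precision = mean = (0.7222 + 0.6923 + 0.4091 + 0.6250 + 0.5600) / 5 = 0.602

0.602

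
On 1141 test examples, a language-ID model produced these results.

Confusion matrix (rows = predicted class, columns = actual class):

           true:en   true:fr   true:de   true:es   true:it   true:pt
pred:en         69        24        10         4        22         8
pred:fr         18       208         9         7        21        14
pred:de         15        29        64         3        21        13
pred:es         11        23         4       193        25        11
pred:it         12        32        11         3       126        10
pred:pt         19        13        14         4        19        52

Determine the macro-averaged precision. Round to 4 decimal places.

0.5830

Per-class precision (TP/(TP+FP)):
  en: TP=69, FP=24+10+4+22+8=68 → 69/137 = 0.50365
  fr: TP=208, FP=18+9+7+21+14=69 → 208/277 = 0.75090
  de: TP=64, FP=15+29+3+21+13=81 → 64/145 = 0.44138
  es: TP=193, FP=11+23+4+25+11=74 → 193/267 = 0.72285
  it: TP=126, FP=12+32+11+3+10=68 → 126/194 = 0.64948
  pt: TP=52, FP=19+13+14+4+19=69 → 52/121 = 0.42975
Macro-precision = mean = (0.50365 + 0.75090 + 0.44138 + 0.72285 + 0.64948 + 0.42975) / 6 = 0.5830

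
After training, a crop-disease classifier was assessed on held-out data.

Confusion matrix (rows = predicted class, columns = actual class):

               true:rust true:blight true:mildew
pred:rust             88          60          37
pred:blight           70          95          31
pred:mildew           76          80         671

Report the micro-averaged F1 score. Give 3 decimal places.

Micro-averaging pools counts across classes: ΣTP=854, ΣFP=354, ΣFN=354.
Micro-F1 score = 2·TP/(2·TP+FP+FN) on pooled counts = 0.707 (equals overall accuracy in single-label multiclass).

0.707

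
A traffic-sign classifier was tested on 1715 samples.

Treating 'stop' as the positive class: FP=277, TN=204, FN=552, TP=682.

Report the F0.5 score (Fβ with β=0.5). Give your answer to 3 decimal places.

Fβ = (1+β²)·TP / ((1+β²)·TP + β²·FN + FP), with β²=1/4
= 1.25·682 / (1.25·682 + 0.25·552 + 277) = 0.673

0.673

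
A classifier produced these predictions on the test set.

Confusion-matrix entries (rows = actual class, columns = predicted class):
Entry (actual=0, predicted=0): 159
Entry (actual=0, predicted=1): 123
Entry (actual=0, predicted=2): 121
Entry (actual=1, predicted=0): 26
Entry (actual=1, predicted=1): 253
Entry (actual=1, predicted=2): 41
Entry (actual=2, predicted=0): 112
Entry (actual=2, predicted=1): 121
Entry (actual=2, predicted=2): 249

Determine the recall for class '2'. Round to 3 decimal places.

recall = TP/(TP+FN).
2: TP=249, FN=112+121=233 → 249/482 = 0.5166

0.517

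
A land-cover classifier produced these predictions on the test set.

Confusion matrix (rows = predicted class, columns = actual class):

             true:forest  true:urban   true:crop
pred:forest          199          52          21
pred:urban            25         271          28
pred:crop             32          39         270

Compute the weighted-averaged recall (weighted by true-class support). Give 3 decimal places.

Per-class recall (TP/(TP+FN)):
  forest: TP=199, FN=25+32=57 → 199/256 = 0.7773
  urban: TP=271, FN=52+39=91 → 271/362 = 0.7486
  crop: TP=270, FN=21+28=49 → 270/319 = 0.8464
Weighted-recall = Σ (supportᵢ/N)·recallᵢ with N=937: (256/937)·0.7773 + (362/937)·0.7486 + (319/937)·0.8464 = 0.790

0.790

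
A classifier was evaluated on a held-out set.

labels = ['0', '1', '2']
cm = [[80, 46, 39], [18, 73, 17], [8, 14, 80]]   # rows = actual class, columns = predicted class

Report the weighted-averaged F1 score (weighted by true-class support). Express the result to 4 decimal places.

Per-class F1 score (2·TP/(2·TP+FP+FN)):
  0: TP=80, FP=18+8=26, FN=46+39=85 → 160/271 = 0.59041
  1: TP=73, FP=46+14=60, FN=18+17=35 → 146/241 = 0.60581
  2: TP=80, FP=39+17=56, FN=8+14=22 → 160/238 = 0.67227
Weighted-F1 score = Σ (supportᵢ/N)·F1 scoreᵢ with N=375: (165/375)·0.59041 + (108/375)·0.60581 + (102/375)·0.67227 = 0.6171

0.6171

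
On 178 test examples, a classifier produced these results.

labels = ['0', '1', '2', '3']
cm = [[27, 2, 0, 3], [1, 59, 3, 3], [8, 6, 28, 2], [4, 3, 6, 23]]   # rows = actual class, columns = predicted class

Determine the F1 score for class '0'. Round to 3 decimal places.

Treat '0' as positive and all other classes as negative.
F1 score = 2·TP/(2·TP+FP+FN).
0: TP=27, FP=1+8+4=13, FN=2+0+3=5 → 54/72 = 0.7500

0.750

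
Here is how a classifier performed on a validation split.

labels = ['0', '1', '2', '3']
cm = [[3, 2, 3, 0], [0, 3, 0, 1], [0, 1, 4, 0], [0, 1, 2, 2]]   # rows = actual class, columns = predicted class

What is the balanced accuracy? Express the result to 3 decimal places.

0.581

Balanced accuracy = mean of per-class recall.
  0: recall = 3/8 = 0.3750
  1: recall = 3/4 = 0.7500
  2: recall = 4/5 = 0.8000
  3: recall = 2/5 = 0.4000
Mean = (0.3750 + 0.7500 + 0.8000 + 0.4000) / 4 = 0.581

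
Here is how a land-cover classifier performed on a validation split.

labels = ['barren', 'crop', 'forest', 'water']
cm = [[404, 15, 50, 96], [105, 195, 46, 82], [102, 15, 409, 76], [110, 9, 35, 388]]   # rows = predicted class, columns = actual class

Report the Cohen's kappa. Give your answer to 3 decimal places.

0.532

Observed agreement pₒ = trace/N = 1396/2137 = 0.6533
Expected agreement pₑ = Σ (rowᵢ·colᵢ)/N² = (721·565 + 234·428 + 540·602 + 642·542)/2137² = 0.2585
κ = (pₒ − pₑ)/(1 − pₑ) = (0.6533 − 0.2585)/(1 − 0.2585) = 0.532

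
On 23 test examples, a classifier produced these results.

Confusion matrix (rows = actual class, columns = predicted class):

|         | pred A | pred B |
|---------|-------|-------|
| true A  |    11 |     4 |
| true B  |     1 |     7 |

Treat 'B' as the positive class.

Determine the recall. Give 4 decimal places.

Recall = TP/(TP+FN) = 7/(7+1) = 7/8 = 0.8750

0.8750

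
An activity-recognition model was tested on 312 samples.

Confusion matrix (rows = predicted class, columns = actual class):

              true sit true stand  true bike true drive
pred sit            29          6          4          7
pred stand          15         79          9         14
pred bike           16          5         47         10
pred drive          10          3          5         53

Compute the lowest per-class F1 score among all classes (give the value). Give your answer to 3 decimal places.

0.500

Per-class F1 score (2·TP/(2·TP+FP+FN)):
  sit: TP=29, FP=6+4+7=17, FN=15+16+10=41 → 58/116 = 0.5000
  stand: TP=79, FP=15+9+14=38, FN=6+5+3=14 → 158/210 = 0.7524
  bike: TP=47, FP=16+5+10=31, FN=4+9+5=18 → 94/143 = 0.6573
  drive: TP=53, FP=10+3+5=18, FN=7+14+10=31 → 106/155 = 0.6839
Lowest is class 'sit' with F1 score = 0.500.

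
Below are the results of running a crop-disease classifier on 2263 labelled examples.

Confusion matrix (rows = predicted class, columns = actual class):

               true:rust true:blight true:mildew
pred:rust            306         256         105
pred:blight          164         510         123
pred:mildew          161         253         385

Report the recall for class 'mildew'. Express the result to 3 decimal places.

0.628

recall = TP/(TP+FN).
mildew: TP=385, FN=105+123=228 → 385/613 = 0.6281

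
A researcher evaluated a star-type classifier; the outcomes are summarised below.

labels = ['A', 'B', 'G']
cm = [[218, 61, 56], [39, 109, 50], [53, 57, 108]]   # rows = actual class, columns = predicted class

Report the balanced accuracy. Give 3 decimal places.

Balanced accuracy = mean of per-class recall.
  A: recall = 218/335 = 0.6507
  B: recall = 109/198 = 0.5505
  G: recall = 108/218 = 0.4954
Mean = (0.6507 + 0.5505 + 0.4954) / 3 = 0.566

0.566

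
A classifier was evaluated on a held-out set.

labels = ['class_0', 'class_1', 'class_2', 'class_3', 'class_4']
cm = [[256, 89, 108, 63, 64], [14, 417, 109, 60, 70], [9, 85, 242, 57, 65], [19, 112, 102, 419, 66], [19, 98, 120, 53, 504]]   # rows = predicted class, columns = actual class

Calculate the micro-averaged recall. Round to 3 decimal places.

0.571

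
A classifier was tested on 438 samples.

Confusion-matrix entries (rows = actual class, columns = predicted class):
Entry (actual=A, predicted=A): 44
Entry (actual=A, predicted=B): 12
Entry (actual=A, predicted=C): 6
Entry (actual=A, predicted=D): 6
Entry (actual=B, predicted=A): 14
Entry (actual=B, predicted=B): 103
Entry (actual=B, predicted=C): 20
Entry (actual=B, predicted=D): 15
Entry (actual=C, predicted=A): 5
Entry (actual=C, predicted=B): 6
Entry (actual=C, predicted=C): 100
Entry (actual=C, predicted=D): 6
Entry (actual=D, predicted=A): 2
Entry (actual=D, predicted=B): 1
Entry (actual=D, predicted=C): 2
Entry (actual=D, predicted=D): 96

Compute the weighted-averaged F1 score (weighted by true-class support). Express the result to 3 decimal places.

Per-class F1 score (2·TP/(2·TP+FP+FN)):
  A: TP=44, FP=14+5+2=21, FN=12+6+6=24 → 88/133 = 0.6617
  B: TP=103, FP=12+6+1=19, FN=14+20+15=49 → 206/274 = 0.7518
  C: TP=100, FP=6+20+2=28, FN=5+6+6=17 → 200/245 = 0.8163
  D: TP=96, FP=6+15+6=27, FN=2+1+2=5 → 192/224 = 0.8571
Weighted-F1 score = Σ (supportᵢ/N)·F1 scoreᵢ with N=438: (68/438)·0.6617 + (152/438)·0.7518 + (117/438)·0.8163 + (101/438)·0.8571 = 0.779

0.779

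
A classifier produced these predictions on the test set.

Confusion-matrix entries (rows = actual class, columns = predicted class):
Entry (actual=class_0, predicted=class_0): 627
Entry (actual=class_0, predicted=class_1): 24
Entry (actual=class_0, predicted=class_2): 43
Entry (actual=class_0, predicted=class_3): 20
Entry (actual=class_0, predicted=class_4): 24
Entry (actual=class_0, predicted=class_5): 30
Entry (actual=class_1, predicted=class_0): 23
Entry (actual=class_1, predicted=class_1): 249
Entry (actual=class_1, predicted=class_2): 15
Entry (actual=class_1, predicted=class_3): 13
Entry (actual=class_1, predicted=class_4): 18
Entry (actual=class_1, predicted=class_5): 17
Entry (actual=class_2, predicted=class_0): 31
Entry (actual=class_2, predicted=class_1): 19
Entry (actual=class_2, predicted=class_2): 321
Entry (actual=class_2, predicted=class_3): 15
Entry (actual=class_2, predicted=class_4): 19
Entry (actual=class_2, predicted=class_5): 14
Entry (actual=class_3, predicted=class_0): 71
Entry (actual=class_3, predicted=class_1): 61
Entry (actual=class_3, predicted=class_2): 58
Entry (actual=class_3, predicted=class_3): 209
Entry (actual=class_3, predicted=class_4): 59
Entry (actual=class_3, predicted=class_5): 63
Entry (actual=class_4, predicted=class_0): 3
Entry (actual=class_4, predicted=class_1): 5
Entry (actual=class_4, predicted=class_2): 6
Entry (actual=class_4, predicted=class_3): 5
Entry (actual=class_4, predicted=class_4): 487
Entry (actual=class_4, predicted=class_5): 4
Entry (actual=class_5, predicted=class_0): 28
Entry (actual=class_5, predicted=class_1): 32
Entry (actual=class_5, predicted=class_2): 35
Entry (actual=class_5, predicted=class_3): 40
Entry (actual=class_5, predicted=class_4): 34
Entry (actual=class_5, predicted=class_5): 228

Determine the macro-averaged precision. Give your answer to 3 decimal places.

Per-class precision (TP/(TP+FP)):
  class_0: TP=627, FP=23+31+71+3+28=156 → 627/783 = 0.8008
  class_1: TP=249, FP=24+19+61+5+32=141 → 249/390 = 0.6385
  class_2: TP=321, FP=43+15+58+6+35=157 → 321/478 = 0.6715
  class_3: TP=209, FP=20+13+15+5+40=93 → 209/302 = 0.6921
  class_4: TP=487, FP=24+18+19+59+34=154 → 487/641 = 0.7598
  class_5: TP=228, FP=30+17+14+63+4=128 → 228/356 = 0.6404
Macro-precision = mean = (0.8008 + 0.6385 + 0.6715 + 0.6921 + 0.7598 + 0.6404) / 6 = 0.701

0.701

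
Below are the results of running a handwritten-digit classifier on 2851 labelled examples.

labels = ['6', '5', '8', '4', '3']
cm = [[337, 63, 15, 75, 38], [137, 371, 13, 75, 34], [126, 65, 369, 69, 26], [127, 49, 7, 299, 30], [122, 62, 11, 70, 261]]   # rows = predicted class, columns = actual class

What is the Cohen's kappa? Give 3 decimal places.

0.469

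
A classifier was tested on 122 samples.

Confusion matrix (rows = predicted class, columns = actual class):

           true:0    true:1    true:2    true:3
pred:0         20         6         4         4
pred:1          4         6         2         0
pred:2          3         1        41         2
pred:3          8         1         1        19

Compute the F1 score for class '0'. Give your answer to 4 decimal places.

0.5797

One-vs-rest for '0': TP = diagonal; FP = other classes predicted '0'; FN = '0' predicted as other.
F1 score = 2·TP/(2·TP+FP+FN).
0: TP=20, FP=6+4+4=14, FN=4+3+8=15 → 40/69 = 0.57971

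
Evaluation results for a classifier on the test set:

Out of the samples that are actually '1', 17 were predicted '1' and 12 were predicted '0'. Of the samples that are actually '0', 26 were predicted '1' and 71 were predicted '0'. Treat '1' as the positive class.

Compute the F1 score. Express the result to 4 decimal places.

0.4722

Precision = TP/(TP+FP) = 17/43 = 0.3953
Recall = TP/(TP+FN) = 17/29 = 0.5862
F1 = 2·TP/(2·TP+FP+FN) = 34/72 = 0.4722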